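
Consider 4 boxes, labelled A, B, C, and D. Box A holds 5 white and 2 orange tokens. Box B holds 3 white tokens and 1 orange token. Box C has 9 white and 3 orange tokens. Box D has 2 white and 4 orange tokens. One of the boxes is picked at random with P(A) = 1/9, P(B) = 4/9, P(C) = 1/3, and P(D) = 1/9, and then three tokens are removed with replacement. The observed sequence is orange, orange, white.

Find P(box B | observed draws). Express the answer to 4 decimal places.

0.3507

Under each hypothesis, the probability of the observed sequence is: P(data | box A) = (2/7)(2/7)(5/7) = 0.058309; P(data | box B) = (1/4)(1/4)(3/4) = 0.046875; P(data | box C) = (3/12)(3/12)(9/12) = 0.046875; P(data | box D) = (4/6)(4/6)(2/6) = 0.14815.
Multiplying each by its prior: 1/9 · 0.058309 = 0.0064788, 4/9 · 0.046875 = 0.020833, 1/3 · 0.046875 = 0.015625, 1/9 · 0.14815 = 0.016461; these sum to 0.059398.
Hence P(box B | data) = (0.020833) / (0.059398) = 0.35074.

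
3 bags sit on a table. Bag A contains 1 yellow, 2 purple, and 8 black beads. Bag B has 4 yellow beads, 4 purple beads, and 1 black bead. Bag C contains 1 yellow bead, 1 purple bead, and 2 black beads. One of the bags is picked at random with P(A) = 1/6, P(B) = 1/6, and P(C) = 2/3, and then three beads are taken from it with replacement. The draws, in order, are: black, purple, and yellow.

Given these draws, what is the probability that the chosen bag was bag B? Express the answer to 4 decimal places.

0.1381

Under each hypothesis, the probability of the observed sequence is: P(data | bag A) = (8/11)(2/11)(1/11) = 0.012021; P(data | bag B) = (1/9)(4/9)(4/9) = 0.021948; P(data | bag C) = (2/4)(1/4)(1/4) = 0.03125.
Multiplying each by its prior: 1/6 · 0.012021 = 0.0020035, 1/6 · 0.021948 = 0.003658, 2/3 · 0.03125 = 0.020833; summing to 0.026495.
Therefore the posterior P(bag B | data) = (0.003658) / (0.026495) = 0.13806.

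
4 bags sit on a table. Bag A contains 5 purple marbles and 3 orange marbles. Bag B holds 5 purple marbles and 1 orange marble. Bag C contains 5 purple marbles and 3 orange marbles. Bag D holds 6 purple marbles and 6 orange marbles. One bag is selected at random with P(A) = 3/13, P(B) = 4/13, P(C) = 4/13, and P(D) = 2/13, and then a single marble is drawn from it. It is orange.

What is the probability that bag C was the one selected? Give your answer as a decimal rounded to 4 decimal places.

Under each hypothesis, the probability of this draw is: P(data | bag A) = (3/8) = 3/8; P(data | bag B) = (1/6) = 1/6; P(data | bag C) = (3/8) = 3/8; P(data | bag D) = (6/12) = 1/2.
Multiplying each by its prior: 3/13 · 3/8 = 9/104, 4/13 · 1/6 = 2/39, 4/13 · 3/8 = 3/26, 2/13 · 1/2 = 1/13; with total 103/312.
By Bayes' rule, P(bag C | data) = (3/26) / (103/312) = 36/103.

0.3495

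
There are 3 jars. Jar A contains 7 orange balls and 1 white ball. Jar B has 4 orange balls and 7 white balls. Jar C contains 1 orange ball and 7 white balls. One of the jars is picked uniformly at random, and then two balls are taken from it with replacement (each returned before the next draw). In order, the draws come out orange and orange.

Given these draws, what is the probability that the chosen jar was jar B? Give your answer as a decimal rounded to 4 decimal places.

For each hypothesis, P(data | H) works out to: P(data | jar A) = (7/8)(7/8) = 0.76562; P(data | jar B) = (4/11)(4/11) = 0.13223; P(data | jar C) = (1/8)(1/8) = 0.015625.
Weighting by the prior gives 1/3 · 0.76562 = 0.25521, 1/3 · 0.13223 = 0.044077, 1/3 · 0.015625 = 0.0052083; with total 0.30449.
So P(jar B | data) = (0.044077) / (0.30449) = 0.14476.

0.1448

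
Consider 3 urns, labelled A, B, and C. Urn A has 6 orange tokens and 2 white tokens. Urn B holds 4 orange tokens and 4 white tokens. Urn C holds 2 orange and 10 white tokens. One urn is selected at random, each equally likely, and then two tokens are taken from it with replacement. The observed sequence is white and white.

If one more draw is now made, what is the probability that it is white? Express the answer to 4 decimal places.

0.7144

Under each hypothesis, the probability of the observed sequence is: P(data | urn A) = (2/8)(2/8) = 1/16; P(data | urn B) = (4/8)(4/8) = 1/4; P(data | urn C) = (10/12)(10/12) = 25/36.
Multiplying each by its prior: 1/3 · 1/16 = 1/48, 1/3 · 1/4 = 1/12, 1/3 · 25/36 = 25/108; summing to 145/432.
Dividing through by the total gives posterior P(urn A | data) = 0.062069, P(urn B | data) = 0.24828, P(urn C | data) = 0.68966.
So P(white next | data) = Σ P(white next | H) P(H | data) = (1/4)(0.062069) + (1/2)(0.24828) + (5/6)(0.68966) = 0.71437.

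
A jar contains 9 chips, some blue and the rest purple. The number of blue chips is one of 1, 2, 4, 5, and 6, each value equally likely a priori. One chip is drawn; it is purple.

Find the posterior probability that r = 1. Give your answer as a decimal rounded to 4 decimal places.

The likelihood of this draw under each hypothesis: P(data | r = 1) = (8/9) = 8/9; P(data | r = 2) = (7/9) = 7/9; P(data | r = 4) = (5/9) = 5/9; P(data | r = 5) = (4/9) = 4/9; P(data | r = 6) = (3/9) = 1/3.
Multiplying each by its prior: 1/5 · 8/9 = 8/45, 1/5 · 7/9 = 7/45, 1/5 · 5/9 = 1/9, 1/5 · 4/9 = 4/45, 1/5 · 1/3 = 1/15; with total 3/5.
By Bayes' rule, P(r = 1 | data) = (8/45) / (3/5) = 8/27.

0.2963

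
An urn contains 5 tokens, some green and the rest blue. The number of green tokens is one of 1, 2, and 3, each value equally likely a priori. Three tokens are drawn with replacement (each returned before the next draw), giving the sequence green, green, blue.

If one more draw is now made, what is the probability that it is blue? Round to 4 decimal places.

The likelihood of the observed sequence under each hypothesis: P(data | r = 1) = (1/5)(1/5)(4/5) = 4/125; P(data | r = 2) = (2/5)(2/5)(3/5) = 12/125; P(data | r = 3) = (3/5)(3/5)(2/5) = 18/125.
The prior-weighted likelihoods are 1/3 · 4/125 = 4/375, 1/3 · 12/125 = 4/125, 1/3 · 18/125 = 6/125; with total 34/375.
The posterior is then P(r = 1 | data) = 2/17, P(r = 2 | data) = 6/17, P(r = 3 | data) = 9/17.
The predictive probability is P(blue next | data) = (4/5)(2/17) + (3/5)(6/17) + (2/5)(9/17) = 44/85.

0.5176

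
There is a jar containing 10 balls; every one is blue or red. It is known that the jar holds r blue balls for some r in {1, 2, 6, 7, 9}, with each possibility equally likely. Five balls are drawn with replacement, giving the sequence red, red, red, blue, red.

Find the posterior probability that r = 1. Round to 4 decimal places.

Under each hypothesis, the probability of the observed sequence is: P(data | r = 1) = (9/10)(9/10)(9/10)(1/10)(9/10) = 0.06561; P(data | r = 2) = (8/10)(8/10)(8/10)(2/10)(8/10) = 0.08192; P(data | r = 6) = (4/10)(4/10)(4/10)(6/10)(4/10) = 0.01536; P(data | r = 7) = (3/10)(3/10)(3/10)(7/10)(3/10) = 0.00567; P(data | r = 9) = (1/10)(1/10)(1/10)(9/10)(1/10) = 9e-05.
Weighting by the prior gives 1/5 · 0.06561 = 0.013122, 1/5 · 0.08192 = 0.016384, 1/5 · 0.01536 = 0.003072, 1/5 · 0.00567 = 0.001134, 1/5 · 9e-05 = 1.8e-05; these sum to 0.03373.
So P(r = 1 | data) = (0.013122) / (0.03373) = 0.38903.

0.3890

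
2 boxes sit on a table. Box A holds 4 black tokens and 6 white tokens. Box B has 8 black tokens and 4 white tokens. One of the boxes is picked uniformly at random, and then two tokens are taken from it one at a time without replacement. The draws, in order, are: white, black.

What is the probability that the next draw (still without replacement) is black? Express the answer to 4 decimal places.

Under each hypothesis, the probability of the observed sequence is: P(data | box A) = (6/10)(4/9) = 4/15; P(data | box B) = (4/12)(8/11) = 8/33.
The prior-weighted likelihoods are 1/2 · 4/15 = 2/15, 1/2 · 8/33 = 4/33; with total 14/55.
The posterior is then P(box A | data) = 11/21, P(box B | data) = 10/21.
The predictive probability is P(black next | data) = (3/8)(11/21) + (7/10)(10/21) = 89/168.

0.5298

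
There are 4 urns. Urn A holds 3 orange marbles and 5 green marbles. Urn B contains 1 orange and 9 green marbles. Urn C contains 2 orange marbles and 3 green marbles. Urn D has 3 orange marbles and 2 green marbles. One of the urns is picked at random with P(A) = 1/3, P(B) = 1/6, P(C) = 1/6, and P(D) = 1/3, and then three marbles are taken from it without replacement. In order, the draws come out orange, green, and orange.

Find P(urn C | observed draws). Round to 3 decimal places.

0.147

Compute the likelihood of the observed sequence for each case: P(data | urn A) = (3/8)(5/7)(2/6) = 5/56; P(data | urn B) = (1/10)(9/9)(0/8) = 0; P(data | urn C) = (2/5)(3/4)(1/3) = 1/10; P(data | urn D) = (3/5)(2/4)(2/3) = 1/5.
Multiplying each by its prior: 1/3 · 5/56 = 5/168, 1/6 · 0 = 0, 1/6 · 1/10 = 1/60, 1/3 · 1/5 = 1/15; these sum to 19/168.
Hence P(urn C | data) = (1/60) / (19/168) = 14/95.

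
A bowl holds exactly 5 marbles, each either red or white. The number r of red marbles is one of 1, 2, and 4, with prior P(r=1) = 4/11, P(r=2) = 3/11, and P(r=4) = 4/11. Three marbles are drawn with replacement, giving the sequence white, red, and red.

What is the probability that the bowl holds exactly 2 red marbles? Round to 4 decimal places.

For each hypothesis, P(data | H) works out to: P(data | r = 1) = (4/5)(1/5)(1/5) = 0.032; P(data | r = 2) = (3/5)(2/5)(2/5) = 0.096; P(data | r = 4) = (1/5)(4/5)(4/5) = 0.128.
Weighting by the prior gives 4/11 · 0.032 = 0.011636, 3/11 · 0.096 = 0.026182, 4/11 · 0.128 = 0.046545; these sum to 0.084364.
Hence P(r = 2 | data) = (0.026182) / (0.084364) = 0.31034.

0.3103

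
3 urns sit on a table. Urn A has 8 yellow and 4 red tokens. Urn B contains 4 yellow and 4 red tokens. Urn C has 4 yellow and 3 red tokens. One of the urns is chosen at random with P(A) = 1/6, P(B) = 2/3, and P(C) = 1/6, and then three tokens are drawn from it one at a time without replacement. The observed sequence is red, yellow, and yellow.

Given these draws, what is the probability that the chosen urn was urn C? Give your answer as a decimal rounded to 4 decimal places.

0.1879

The likelihood of the observed sequence under each hypothesis: P(data | urn A) = (4/12)(8/11)(7/10) = 0.1697; P(data | urn B) = (4/8)(4/7)(3/6) = 0.14286; P(data | urn C) = (3/7)(4/6)(3/5) = 0.17143.
Multiplying each by its prior: 1/6 · 0.1697 = 0.028283, 2/3 · 0.14286 = 0.095238, 1/6 · 0.17143 = 0.028571; summing to 0.15209.
By Bayes' rule, P(urn C | data) = (0.028571) / (0.15209) = 0.18786.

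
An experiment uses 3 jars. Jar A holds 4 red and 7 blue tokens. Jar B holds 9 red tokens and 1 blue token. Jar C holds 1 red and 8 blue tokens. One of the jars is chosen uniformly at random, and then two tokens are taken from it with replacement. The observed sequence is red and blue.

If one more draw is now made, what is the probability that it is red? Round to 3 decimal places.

0.419

The likelihood of the observed sequence under each hypothesis: P(data | jar A) = (4/11)(7/11) = 0.2314; P(data | jar B) = (9/10)(1/10) = 0.09; P(data | jar C) = (1/9)(8/9) = 0.098765.
Multiplying each by its prior: 1/3 · 0.2314 = 0.077135, 1/3 · 0.09 = 0.03, 1/3 · 0.098765 = 0.032922; summing to 0.14006.
The posterior is then P(jar A | data) = 0.55074, P(jar B | data) = 0.2142, P(jar C | data) = 0.23506.
Averaging over the posterior, P(red next | data) = (4/11)(0.55074) + (9/10)(0.2142) + (1/9)(0.23506) = 0.41917.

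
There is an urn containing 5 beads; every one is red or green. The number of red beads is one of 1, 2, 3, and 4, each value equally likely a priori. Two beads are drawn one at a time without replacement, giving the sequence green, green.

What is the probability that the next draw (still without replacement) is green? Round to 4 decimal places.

0.5000

Compute the likelihood of the observed sequence for each case: P(data | r = 1) = (4/5)(3/4) = 3/5; P(data | r = 2) = (3/5)(2/4) = 3/10; P(data | r = 3) = (2/5)(1/4) = 1/10; P(data | r = 4) = (1/5)(0/4) = 0.
Multiplying each by its prior: 1/4 · 3/5 = 3/20, 1/4 · 3/10 = 3/40, 1/4 · 1/10 = 1/40, 1/4 · 0 = 0; summing to 1/4.
Dividing through by the total gives posterior P(r = 1 | data) = 3/5, P(r = 2 | data) = 3/10, P(r = 3 | data) = 1/10, P(r = 4 | data) = 0.
The predictive probability is P(green next | data) = (2/3)(3/5) + (1/3)(3/10) + (0)(1/10) = 1/2.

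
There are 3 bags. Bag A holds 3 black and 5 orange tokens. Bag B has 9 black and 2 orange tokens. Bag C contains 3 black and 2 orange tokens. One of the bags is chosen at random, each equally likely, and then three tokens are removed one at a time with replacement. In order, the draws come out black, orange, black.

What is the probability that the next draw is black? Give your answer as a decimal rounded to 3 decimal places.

Under each hypothesis, the probability of the observed sequence is: P(data | bag A) = (3/8)(5/8)(3/8) = 0.087891; P(data | bag B) = (9/11)(2/11)(9/11) = 0.12171; P(data | bag C) = (3/5)(2/5)(3/5) = 0.144.
The prior-weighted likelihoods are 1/3 · 0.087891 = 0.029297, 1/3 · 0.12171 = 0.040571, 1/3 · 0.144 = 0.048; summing to 0.11787.
The posterior is then P(bag A | data) = 0.24856, P(bag B | data) = 0.34421, P(bag C | data) = 0.40724.
Averaging over the posterior, P(black next | data) = (3/8)(0.24856) + (9/11)(0.34421) + (3/5)(0.40724) = 0.61917.

0.619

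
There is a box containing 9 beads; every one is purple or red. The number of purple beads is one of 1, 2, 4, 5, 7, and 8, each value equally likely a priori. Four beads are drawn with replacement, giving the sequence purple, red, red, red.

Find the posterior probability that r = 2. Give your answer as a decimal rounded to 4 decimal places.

0.3295

For each hypothesis, P(data | H) works out to: P(data | r = 1) = (1/9)(8/9)(8/9)(8/9) = 0.078037; P(data | r = 2) = (2/9)(7/9)(7/9)(7/9) = 0.10456; P(data | r = 4) = (4/9)(5/9)(5/9)(5/9) = 0.076208; P(data | r = 5) = (5/9)(4/9)(4/9)(4/9) = 0.048773; P(data | r = 7) = (7/9)(2/9)(2/9)(2/9) = 0.0085353; P(data | r = 8) = (8/9)(1/9)(1/9)(1/9) = 0.0012193.
Weighting by the prior gives 1/6 · 0.078037 = 0.013006, 1/6 · 0.10456 = 0.017426, 1/6 · 0.076208 = 0.012701, 1/6 · 0.048773 = 0.0081288, 1/6 · 0.0085353 = 0.0014225, 1/6 · 0.0012193 = 0.00020322; these sum to 0.052888.
By Bayes' rule, P(r = 2 | data) = (0.017426) / (0.052888) = 0.32949.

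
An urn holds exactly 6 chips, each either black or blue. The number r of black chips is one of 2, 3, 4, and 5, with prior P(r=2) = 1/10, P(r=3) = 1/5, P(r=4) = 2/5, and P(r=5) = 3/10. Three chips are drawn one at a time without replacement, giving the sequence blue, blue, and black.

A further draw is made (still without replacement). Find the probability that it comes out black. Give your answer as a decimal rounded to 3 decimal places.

For each hypothesis, P(data | H) works out to: P(data | r = 2) = (4/6)(3/5)(2/4) = 1/5; P(data | r = 3) = (3/6)(2/5)(3/4) = 3/20; P(data | r = 4) = (2/6)(1/5)(4/4) = 1/15; P(data | r = 5) = (1/6)(0/5) = 0.
Weighting by the prior gives 1/10 · 1/5 = 1/50, 1/5 · 3/20 = 3/100, 2/5 · 1/15 = 2/75, 3/10 · 0 = 0; summing to 23/300.
Dividing through by the total gives posterior P(r = 2 | data) = 6/23, P(r = 3 | data) = 9/23, P(r = 4 | data) = 8/23, P(r = 5 | data) = 0.
The predictive probability is P(black next | data) = (1/3)(6/23) + (2/3)(9/23) + (1)(8/23) = 16/23.

0.696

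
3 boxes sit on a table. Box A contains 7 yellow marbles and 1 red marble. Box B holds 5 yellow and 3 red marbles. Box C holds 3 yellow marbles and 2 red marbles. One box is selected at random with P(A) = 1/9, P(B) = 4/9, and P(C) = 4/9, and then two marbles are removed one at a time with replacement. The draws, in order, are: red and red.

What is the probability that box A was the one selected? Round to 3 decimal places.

0.013

Compute the likelihood of the observed sequence for each case: P(data | box A) = (1/8)(1/8) = 0.015625; P(data | box B) = (3/8)(3/8) = 0.14062; P(data | box C) = (2/5)(2/5) = 0.16.
The prior-weighted likelihoods are 1/9 · 0.015625 = 0.0017361, 4/9 · 0.14062 = 0.0625, 4/9 · 0.16 = 0.071111; summing to 0.13535.
So P(box A | data) = (0.0017361) / (0.13535) = 0.012827.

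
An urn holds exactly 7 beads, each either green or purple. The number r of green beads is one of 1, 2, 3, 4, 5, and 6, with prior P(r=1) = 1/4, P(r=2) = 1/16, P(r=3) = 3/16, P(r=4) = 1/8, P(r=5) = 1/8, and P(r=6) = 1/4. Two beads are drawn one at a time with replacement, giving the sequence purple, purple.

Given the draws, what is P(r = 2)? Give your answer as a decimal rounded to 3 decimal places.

Compute the likelihood of the observed sequence for each case: P(data | r = 1) = (6/7)(6/7) = 36/49; P(data | r = 2) = (5/7)(5/7) = 25/49; P(data | r = 3) = (4/7)(4/7) = 16/49; P(data | r = 4) = (3/7)(3/7) = 9/49; P(data | r = 5) = (2/7)(2/7) = 4/49; P(data | r = 6) = (1/7)(1/7) = 1/49.
Weighting by the prior gives 1/4 · 36/49 = 9/49, 1/16 · 25/49 = 25/784, 3/16 · 16/49 = 3/49, 1/8 · 9/49 = 9/392, 1/8 · 4/49 = 1/98, 1/4 · 1/49 = 1/196; summing to 247/784.
By Bayes' rule, P(r = 2 | data) = (25/784) / (247/784) = 25/247.

0.101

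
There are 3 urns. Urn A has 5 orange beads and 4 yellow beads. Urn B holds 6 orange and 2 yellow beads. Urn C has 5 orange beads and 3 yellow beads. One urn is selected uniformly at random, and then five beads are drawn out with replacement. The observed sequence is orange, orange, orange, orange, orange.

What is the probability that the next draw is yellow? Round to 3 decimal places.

For each hypothesis, P(data | H) works out to: P(data | urn A) = (5/9)(5/9)(5/9)(5/9)(5/9) = 0.052922; P(data | urn B) = (6/8)(6/8)(6/8)(6/8)(6/8) = 0.2373; P(data | urn C) = (5/8)(5/8)(5/8)(5/8)(5/8) = 0.095367.
Multiplying each by its prior: 1/3 · 0.052922 = 0.017641, 1/3 · 0.2373 = 0.079102, 1/3 · 0.095367 = 0.031789; these sum to 0.12853.
The posterior is then P(urn A | data) = 0.13725, P(urn B | data) = 0.61543, P(urn C | data) = 0.24733.
The predictive probability is P(yellow next | data) = (4/9)(0.13725) + (1/4)(0.61543) + (3/8)(0.24733) = 0.3076.

0.308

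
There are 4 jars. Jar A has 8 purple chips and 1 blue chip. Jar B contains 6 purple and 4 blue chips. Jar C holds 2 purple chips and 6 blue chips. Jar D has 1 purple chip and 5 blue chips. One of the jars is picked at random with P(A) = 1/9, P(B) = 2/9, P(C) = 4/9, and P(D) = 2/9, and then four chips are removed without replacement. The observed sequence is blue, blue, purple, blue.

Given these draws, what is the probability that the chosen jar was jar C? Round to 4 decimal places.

The likelihood of the observed sequence under each hypothesis: P(data | jar A) = (1/9)(0/8) = 0; P(data | jar B) = (4/10)(3/9)(6/8)(2/7) = 1/35; P(data | jar C) = (6/8)(5/7)(2/6)(4/5) = 1/7; P(data | jar D) = (5/6)(4/5)(1/4)(3/3) = 1/6.
Weighting by the prior gives 1/9 · 0 = 0, 2/9 · 1/35 = 2/315, 4/9 · 1/7 = 4/63, 2/9 · 1/6 = 1/27; with total 101/945.
So P(jar C | data) = (4/63) / (101/945) = 60/101.

0.5941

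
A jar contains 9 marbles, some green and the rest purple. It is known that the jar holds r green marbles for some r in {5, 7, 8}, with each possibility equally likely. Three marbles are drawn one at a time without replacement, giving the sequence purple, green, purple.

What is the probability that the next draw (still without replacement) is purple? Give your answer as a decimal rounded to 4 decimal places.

For each hypothesis, P(data | H) works out to: P(data | r = 5) = (4/9)(5/8)(3/7) = 5/42; P(data | r = 7) = (2/9)(7/8)(1/7) = 1/36; P(data | r = 8) = (1/9)(8/8)(0/7) = 0.
Weighting by the prior gives 1/3 · 5/42 = 5/126, 1/3 · 1/36 = 1/108, 1/3 · 0 = 0; summing to 37/756.
Dividing through by the total gives posterior P(r = 5 | data) = 30/37, P(r = 7 | data) = 7/37, P(r = 8 | data) = 0.
Averaging over the posterior, P(purple next | data) = (1/3)(30/37) + (0)(7/37) = 10/37.

0.2703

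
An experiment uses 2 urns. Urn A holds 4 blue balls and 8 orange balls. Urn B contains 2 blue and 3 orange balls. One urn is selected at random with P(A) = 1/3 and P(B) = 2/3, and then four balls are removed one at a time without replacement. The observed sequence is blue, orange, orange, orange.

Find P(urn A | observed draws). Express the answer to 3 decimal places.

Under each hypothesis, the probability of the observed sequence is: P(data | urn A) = (4/12)(8/11)(7/10)(6/9) = 0.11313; P(data | urn B) = (2/5)(3/4)(2/3)(1/2) = 0.1.
Multiplying each by its prior: 1/3 · 0.11313 = 0.03771, 2/3 · 0.1 = 0.066667; these sum to 0.10438.
So P(urn A | data) = (0.03771) / (0.10438) = 0.36129.

0.361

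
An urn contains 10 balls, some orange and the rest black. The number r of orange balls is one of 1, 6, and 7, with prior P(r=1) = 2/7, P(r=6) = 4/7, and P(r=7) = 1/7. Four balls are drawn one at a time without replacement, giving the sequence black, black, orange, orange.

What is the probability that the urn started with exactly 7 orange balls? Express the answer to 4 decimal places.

The likelihood of the observed sequence under each hypothesis: P(data | r = 1) = (9/10)(8/9)(1/8)(0/7) = 0; P(data | r = 6) = (4/10)(3/9)(6/8)(5/7) = 1/14; P(data | r = 7) = (3/10)(2/9)(7/8)(6/7) = 1/20.
Weighting by the prior gives 2/7 · 0 = 0, 4/7 · 1/14 = 2/49, 1/7 · 1/20 = 1/140; with total 47/980.
So P(r = 7 | data) = (1/140) / (47/980) = 7/47.

0.1489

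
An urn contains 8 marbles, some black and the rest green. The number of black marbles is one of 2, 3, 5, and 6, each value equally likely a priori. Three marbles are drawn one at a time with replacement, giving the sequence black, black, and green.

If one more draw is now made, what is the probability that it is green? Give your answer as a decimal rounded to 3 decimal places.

0.427

The likelihood of the observed sequence under each hypothesis: P(data | r = 2) = (2/8)(2/8)(6/8) = 0.046875; P(data | r = 3) = (3/8)(3/8)(5/8) = 0.087891; P(data | r = 5) = (5/8)(5/8)(3/8) = 0.14648; P(data | r = 6) = (6/8)(6/8)(2/8) = 0.14062.
Weighting by the prior gives 1/4 · 0.046875 = 0.011719, 1/4 · 0.087891 = 0.021973, 1/4 · 0.14648 = 0.036621, 1/4 · 0.14062 = 0.035156; summing to 0.10547.
The posterior is then P(r = 2 | data) = 0.11111, P(r = 3 | data) = 0.20833, P(r = 5 | data) = 0.34722, P(r = 6 | data) = 0.33333.
The predictive probability is P(green next | data) = (3/4)(0.11111) + (5/8)(0.20833) + (3/8)(0.34722) + (1/4)(0.33333) = 0.42708.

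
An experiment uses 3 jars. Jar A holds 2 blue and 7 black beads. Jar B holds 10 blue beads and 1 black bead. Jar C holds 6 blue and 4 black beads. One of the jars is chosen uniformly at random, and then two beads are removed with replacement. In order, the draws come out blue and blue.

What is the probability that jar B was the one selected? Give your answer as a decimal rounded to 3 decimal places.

Under each hypothesis, the probability of the observed sequence is: P(data | jar A) = (2/9)(2/9) = 0.049383; P(data | jar B) = (10/11)(10/11) = 0.82645; P(data | jar C) = (6/10)(6/10) = 0.36.
The prior-weighted likelihoods are 1/3 · 0.049383 = 0.016461, 1/3 · 0.82645 = 0.27548, 1/3 · 0.36 = 0.12; these sum to 0.41194.
So P(jar B | data) = (0.27548) / (0.41194) = 0.66874.

0.669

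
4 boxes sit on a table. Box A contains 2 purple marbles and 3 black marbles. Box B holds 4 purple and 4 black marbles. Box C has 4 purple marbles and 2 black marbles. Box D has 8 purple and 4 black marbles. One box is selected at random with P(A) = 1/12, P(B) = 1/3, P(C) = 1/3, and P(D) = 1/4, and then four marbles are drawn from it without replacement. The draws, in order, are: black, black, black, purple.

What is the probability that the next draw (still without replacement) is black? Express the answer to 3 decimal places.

The likelihood of the observed sequence under each hypothesis: P(data | box A) = (3/5)(2/4)(1/3)(2/2) = 0.1; P(data | box B) = (4/8)(3/7)(2/6)(4/5) = 0.057143; P(data | box C) = (2/6)(1/5)(0/4) = 0; P(data | box D) = (4/12)(3/11)(2/10)(8/9) = 0.016162.
Multiplying each by its prior: 1/12 · 0.1 = 0.0083333, 1/3 · 0.057143 = 0.019048, 1/3 · 0 = 0, 1/4 · 0.016162 = 0.0040404; summing to 0.031421.
Dividing through by the total gives posterior P(box A | data) = 0.26521, P(box B | data) = 0.6062, P(box C | data) = 0, P(box D | data) = 0.12859.
The predictive probability is P(black next | data) = (0)(0.26521) + (1/4)(0.6062) + (1/8)(0.12859) = 0.16762.

0.168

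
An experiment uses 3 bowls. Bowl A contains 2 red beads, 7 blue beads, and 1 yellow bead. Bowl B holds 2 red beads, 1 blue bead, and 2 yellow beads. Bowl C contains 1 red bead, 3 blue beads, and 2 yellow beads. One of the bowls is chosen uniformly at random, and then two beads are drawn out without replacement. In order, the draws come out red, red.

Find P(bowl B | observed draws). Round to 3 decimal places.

The likelihood of the observed sequence under each hypothesis: P(data | bowl A) = (2/10)(1/9) = 1/45; P(data | bowl B) = (2/5)(1/4) = 1/10; P(data | bowl C) = (1/6)(0/5) = 0.
Multiplying each by its prior: 1/3 · 1/45 = 1/135, 1/3 · 1/10 = 1/30, 1/3 · 0 = 0; summing to 11/270.
Therefore the posterior P(bowl B | data) = (1/30) / (11/270) = 9/11.

0.818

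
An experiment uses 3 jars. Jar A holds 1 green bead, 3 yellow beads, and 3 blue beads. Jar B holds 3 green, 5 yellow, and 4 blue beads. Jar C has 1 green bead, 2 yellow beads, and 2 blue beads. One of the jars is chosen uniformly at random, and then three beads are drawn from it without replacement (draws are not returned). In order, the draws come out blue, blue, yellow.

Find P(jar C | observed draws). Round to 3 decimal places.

Under each hypothesis, the probability of the observed sequence is: P(data | jar A) = (3/7)(2/6)(3/5) = 0.085714; P(data | jar B) = (4/12)(3/11)(5/10) = 0.045455; P(data | jar C) = (2/5)(1/4)(2/3) = 0.066667.
Multiplying each by its prior: 1/3 · 0.085714 = 0.028571, 1/3 · 0.045455 = 0.015152, 1/3 · 0.066667 = 0.022222; these sum to 0.065945.
So P(jar C | data) = (0.022222) / (0.065945) = 0.33698.

0.337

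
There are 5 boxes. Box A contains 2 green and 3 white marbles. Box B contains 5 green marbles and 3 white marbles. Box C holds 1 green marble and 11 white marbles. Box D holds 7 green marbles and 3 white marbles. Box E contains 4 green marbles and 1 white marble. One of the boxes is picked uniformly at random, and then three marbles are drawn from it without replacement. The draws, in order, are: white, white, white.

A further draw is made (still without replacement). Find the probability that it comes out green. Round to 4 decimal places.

0.2391

Under each hypothesis, the probability of the observed sequence is: P(data | box A) = (3/5)(2/4)(1/3) = 1/10; P(data | box B) = (3/8)(2/7)(1/6) = 1/56; P(data | box C) = (11/12)(10/11)(9/10) = 3/4; P(data | box D) = (3/10)(2/9)(1/8) = 1/120; P(data | box E) = (1/5)(0/4) = 0.
Multiplying each by its prior: 1/5 · 1/10 = 1/50, 1/5 · 1/56 = 1/280, 1/5 · 3/4 = 3/20, 1/5 · 1/120 = 1/600, 1/5 · 0 = 0; these sum to 92/525.
The posterior is then P(box A | data) = 21/184, P(box B | data) = 15/736, P(box C | data) = 315/368, P(box D | data) = 7/736, P(box E | data) = 0.
The predictive probability is P(green next | data) = (1)(21/184) + (1)(15/736) + (1/9)(315/368) + (1)(7/736) = 11/46.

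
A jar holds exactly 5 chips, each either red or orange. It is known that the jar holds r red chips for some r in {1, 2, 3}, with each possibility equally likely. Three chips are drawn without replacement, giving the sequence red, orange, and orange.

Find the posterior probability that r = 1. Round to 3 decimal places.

The likelihood of the observed sequence under each hypothesis: P(data | r = 1) = (1/5)(4/4)(3/3) = 1/5; P(data | r = 2) = (2/5)(3/4)(2/3) = 1/5; P(data | r = 3) = (3/5)(2/4)(1/3) = 1/10.
Weighting by the prior gives 1/3 · 1/5 = 1/15, 1/3 · 1/5 = 1/15, 1/3 · 1/10 = 1/30; these sum to 1/6.
By Bayes' rule, P(r = 1 | data) = (1/15) / (1/6) = 2/5.

0.400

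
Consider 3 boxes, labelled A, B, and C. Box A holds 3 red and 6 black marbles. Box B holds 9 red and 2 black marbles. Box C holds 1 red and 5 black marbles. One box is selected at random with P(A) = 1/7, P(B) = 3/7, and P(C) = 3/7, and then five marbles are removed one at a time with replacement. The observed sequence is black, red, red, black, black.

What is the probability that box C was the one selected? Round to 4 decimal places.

0.5173

For each hypothesis, P(data | H) works out to: P(data | box A) = (6/9)(3/9)(3/9)(6/9)(6/9) = 0.032922; P(data | box B) = (2/11)(9/11)(9/11)(2/11)(2/11) = 0.0040236; P(data | box C) = (5/6)(1/6)(1/6)(5/6)(5/6) = 0.016075.
The prior-weighted likelihoods are 1/7 · 0.032922 = 0.0047031, 3/7 · 0.0040236 = 0.0017244, 3/7 · 0.016075 = 0.0068893; summing to 0.013317.
So P(box C | data) = (0.0068893) / (0.013317) = 0.51734.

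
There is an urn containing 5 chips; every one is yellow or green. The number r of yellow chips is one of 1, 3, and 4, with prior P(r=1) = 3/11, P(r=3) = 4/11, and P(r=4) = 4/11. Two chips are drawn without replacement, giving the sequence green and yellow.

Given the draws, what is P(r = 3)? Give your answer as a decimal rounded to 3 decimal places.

For each hypothesis, P(data | H) works out to: P(data | r = 1) = (4/5)(1/4) = 1/5; P(data | r = 3) = (2/5)(3/4) = 3/10; P(data | r = 4) = (1/5)(4/4) = 1/5.
Multiplying each by its prior: 3/11 · 1/5 = 3/55, 4/11 · 3/10 = 6/55, 4/11 · 1/5 = 4/55; summing to 13/55.
By Bayes' rule, P(r = 3 | data) = (6/55) / (13/55) = 6/13.

0.462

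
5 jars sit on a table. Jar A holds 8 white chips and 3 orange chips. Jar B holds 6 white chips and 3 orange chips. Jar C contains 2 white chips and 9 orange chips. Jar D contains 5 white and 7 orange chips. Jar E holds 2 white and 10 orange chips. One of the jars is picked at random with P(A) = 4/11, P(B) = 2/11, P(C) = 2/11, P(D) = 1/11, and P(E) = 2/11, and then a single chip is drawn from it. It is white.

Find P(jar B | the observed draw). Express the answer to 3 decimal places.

Compute the likelihood of this draw for each case: P(data | jar A) = (8/11) = 0.72727; P(data | jar B) = (6/9) = 0.66667; P(data | jar C) = (2/11) = 0.18182; P(data | jar D) = (5/12) = 0.41667; P(data | jar E) = (2/12) = 0.16667.
The prior-weighted likelihoods are 4/11 · 0.72727 = 0.26446, 2/11 · 0.66667 = 0.12121, 2/11 · 0.18182 = 0.033058, 1/11 · 0.41667 = 0.037879, 2/11 · 0.16667 = 0.030303; summing to 0.48691.
So P(jar B | data) = (0.12121) / (0.48691) = 0.24894.

0.249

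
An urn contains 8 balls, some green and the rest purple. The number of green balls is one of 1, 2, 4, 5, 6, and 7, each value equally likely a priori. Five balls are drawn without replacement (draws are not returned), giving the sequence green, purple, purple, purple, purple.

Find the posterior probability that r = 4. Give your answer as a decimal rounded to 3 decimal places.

0.058

For each hypothesis, P(data | H) works out to: P(data | r = 1) = (1/8)(7/7)(6/6)(5/5)(4/4) = 1/8; P(data | r = 2) = (2/8)(6/7)(5/6)(4/5)(3/4) = 3/28; P(data | r = 4) = (4/8)(4/7)(3/6)(2/5)(1/4) = 1/70; P(data | r = 5) = (5/8)(3/7)(2/6)(1/5)(0/4) = 0; P(data | r = 6) = (6/8)(2/7)(1/6)(0/5) = 0; P(data | r = 7) = (7/8)(1/7)(0/6) = 0.
Multiplying each by its prior: 1/6 · 1/8 = 1/48, 1/6 · 3/28 = 1/56, 1/6 · 1/70 = 1/420, 1/6 · 0 = 0, 1/6 · 0 = 0, 1/6 · 0 = 0; with total 23/560.
Therefore the posterior P(r = 4 | data) = (1/420) / (23/560) = 4/69.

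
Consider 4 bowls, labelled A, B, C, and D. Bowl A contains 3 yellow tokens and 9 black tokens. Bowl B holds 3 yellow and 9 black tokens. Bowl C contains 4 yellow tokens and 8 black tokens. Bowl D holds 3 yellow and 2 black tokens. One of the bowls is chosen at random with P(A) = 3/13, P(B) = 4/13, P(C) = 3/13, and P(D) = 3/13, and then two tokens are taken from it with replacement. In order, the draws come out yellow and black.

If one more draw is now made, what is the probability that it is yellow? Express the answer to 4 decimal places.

Under each hypothesis, the probability of the observed sequence is: P(data | bowl A) = (3/12)(9/12) = 0.1875; P(data | bowl B) = (3/12)(9/12) = 0.1875; P(data | bowl C) = (4/12)(8/12) = 0.22222; P(data | bowl D) = (3/5)(2/5) = 0.24.
The prior-weighted likelihoods are 3/13 · 0.1875 = 0.043269, 4/13 · 0.1875 = 0.057692, 3/13 · 0.22222 = 0.051282, 3/13 · 0.24 = 0.055385; these sum to 0.20763.
The posterior is then P(bowl A | data) = 0.2084, P(bowl B | data) = 0.27786, P(bowl C | data) = 0.24699, P(bowl D | data) = 0.26675.
The predictive probability is P(yellow next | data) = (1/4)(0.2084) + (1/4)(0.27786) + (1/3)(0.24699) + (3/5)(0.26675) = 0.36394.

0.3639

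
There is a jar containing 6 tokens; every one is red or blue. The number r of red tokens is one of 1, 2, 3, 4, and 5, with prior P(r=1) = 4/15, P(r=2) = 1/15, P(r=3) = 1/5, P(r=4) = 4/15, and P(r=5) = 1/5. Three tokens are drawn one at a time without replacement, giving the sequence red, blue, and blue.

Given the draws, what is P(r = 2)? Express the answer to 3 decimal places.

Compute the likelihood of the observed sequence for each case: P(data | r = 1) = (1/6)(5/5)(4/4) = 1/6; P(data | r = 2) = (2/6)(4/5)(3/4) = 1/5; P(data | r = 3) = (3/6)(3/5)(2/4) = 3/20; P(data | r = 4) = (4/6)(2/5)(1/4) = 1/15; P(data | r = 5) = (5/6)(1/5)(0/4) = 0.
Weighting by the prior gives 4/15 · 1/6 = 2/45, 1/15 · 1/5 = 1/75, 1/5 · 3/20 = 3/100, 4/15 · 1/15 = 4/225, 1/5 · 0 = 0; summing to 19/180.
By Bayes' rule, P(r = 2 | data) = (1/75) / (19/180) = 12/95.

0.126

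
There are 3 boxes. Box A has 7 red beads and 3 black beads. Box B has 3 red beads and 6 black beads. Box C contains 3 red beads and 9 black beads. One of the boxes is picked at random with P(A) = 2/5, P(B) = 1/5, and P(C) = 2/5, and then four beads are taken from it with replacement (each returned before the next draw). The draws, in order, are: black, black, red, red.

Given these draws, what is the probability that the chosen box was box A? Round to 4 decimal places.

For each hypothesis, P(data | H) works out to: P(data | box A) = (3/10)(3/10)(7/10)(7/10) = 0.0441; P(data | box B) = (6/9)(6/9)(3/9)(3/9) = 0.049383; P(data | box C) = (9/12)(9/12)(3/12)(3/12) = 0.035156.
Weighting by the prior gives 2/5 · 0.0441 = 0.01764, 1/5 · 0.049383 = 0.0098765, 2/5 · 0.035156 = 0.014063; these sum to 0.041579.
By Bayes' rule, P(box A | data) = (0.01764) / (0.041579) = 0.42425.

0.4243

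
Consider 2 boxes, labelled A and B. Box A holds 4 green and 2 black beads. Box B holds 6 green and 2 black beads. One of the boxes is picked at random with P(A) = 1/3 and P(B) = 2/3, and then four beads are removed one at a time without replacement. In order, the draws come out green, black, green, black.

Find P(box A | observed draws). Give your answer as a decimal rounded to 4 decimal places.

The likelihood of the observed sequence under each hypothesis: P(data | box A) = (4/6)(2/5)(3/4)(1/3) = 1/15; P(data | box B) = (6/8)(2/7)(5/6)(1/5) = 1/28.
The prior-weighted likelihoods are 1/3 · 1/15 = 1/45, 2/3 · 1/28 = 1/42; with total 29/630.
So P(box A | data) = (1/45) / (29/630) = 14/29.

0.4828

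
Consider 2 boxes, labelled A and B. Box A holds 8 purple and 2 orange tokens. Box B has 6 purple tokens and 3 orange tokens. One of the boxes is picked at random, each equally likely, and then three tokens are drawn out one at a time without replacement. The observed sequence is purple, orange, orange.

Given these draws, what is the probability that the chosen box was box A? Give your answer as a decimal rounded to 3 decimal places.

0.237

Compute the likelihood of the observed sequence for each case: P(data | box A) = (8/10)(2/9)(1/8) = 0.022222; P(data | box B) = (6/9)(3/8)(2/7) = 0.071429.
The prior-weighted likelihoods are 1/2 · 0.022222 = 0.011111, 1/2 · 0.071429 = 0.035714; with total 0.046825.
By Bayes' rule, P(box A | data) = (0.011111) / (0.046825) = 0.23729.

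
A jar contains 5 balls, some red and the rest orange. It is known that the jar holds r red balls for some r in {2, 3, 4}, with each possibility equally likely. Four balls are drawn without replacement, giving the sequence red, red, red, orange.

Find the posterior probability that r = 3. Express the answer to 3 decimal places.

Compute the likelihood of the observed sequence for each case: P(data | r = 2) = (2/5)(1/4)(0/3) = 0; P(data | r = 3) = (3/5)(2/4)(1/3)(2/2) = 1/10; P(data | r = 4) = (4/5)(3/4)(2/3)(1/2) = 1/5.
Multiplying each by its prior: 1/3 · 0 = 0, 1/3 · 1/10 = 1/30, 1/3 · 1/5 = 1/15; these sum to 1/10.
By Bayes' rule, P(r = 3 | data) = (1/30) / (1/10) = 1/3.

0.333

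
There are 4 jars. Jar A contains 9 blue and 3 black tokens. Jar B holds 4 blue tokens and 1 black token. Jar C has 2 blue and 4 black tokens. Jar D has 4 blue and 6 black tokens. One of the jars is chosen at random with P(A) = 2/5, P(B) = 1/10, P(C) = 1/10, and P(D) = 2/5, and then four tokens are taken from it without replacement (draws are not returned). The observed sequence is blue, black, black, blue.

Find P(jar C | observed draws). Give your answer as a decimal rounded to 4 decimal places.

0.1339

Under each hypothesis, the probability of the observed sequence is: P(data | jar A) = (9/12)(3/11)(2/10)(8/9) = 2/55; P(data | jar B) = (4/5)(1/4)(0/3) = 0; P(data | jar C) = (2/6)(4/5)(3/4)(1/3) = 1/15; P(data | jar D) = (4/10)(6/9)(5/8)(3/7) = 1/14.
Multiplying each by its prior: 2/5 · 2/55 = 4/275, 1/10 · 0 = 0, 1/10 · 1/15 = 1/150, 2/5 · 1/14 = 1/35; these sum to 23/462.
So P(jar C | data) = (1/150) / (23/462) = 77/575.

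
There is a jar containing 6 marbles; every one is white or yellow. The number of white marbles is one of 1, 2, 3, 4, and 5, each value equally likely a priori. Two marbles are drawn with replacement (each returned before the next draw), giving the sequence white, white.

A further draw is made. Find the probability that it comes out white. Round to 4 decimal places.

For each hypothesis, P(data | H) works out to: P(data | r = 1) = (1/6)(1/6) = 1/36; P(data | r = 2) = (2/6)(2/6) = 1/9; P(data | r = 3) = (3/6)(3/6) = 1/4; P(data | r = 4) = (4/6)(4/6) = 4/9; P(data | r = 5) = (5/6)(5/6) = 25/36.
Multiplying each by its prior: 1/5 · 1/36 = 1/180, 1/5 · 1/9 = 1/45, 1/5 · 1/4 = 1/20, 1/5 · 4/9 = 4/45, 1/5 · 25/36 = 5/36; summing to 11/36.
Dividing through by the total gives posterior P(r = 1 | data) = 1/55, P(r = 2 | data) = 4/55, P(r = 3 | data) = 9/55, P(r = 4 | data) = 16/55, P(r = 5 | data) = 5/11.
The predictive probability is P(white next | data) = (1/6)(1/55) + (1/3)(4/55) + (1/2)(9/55) + (2/3)(16/55) + (5/6)(5/11) = 15/22.

0.6818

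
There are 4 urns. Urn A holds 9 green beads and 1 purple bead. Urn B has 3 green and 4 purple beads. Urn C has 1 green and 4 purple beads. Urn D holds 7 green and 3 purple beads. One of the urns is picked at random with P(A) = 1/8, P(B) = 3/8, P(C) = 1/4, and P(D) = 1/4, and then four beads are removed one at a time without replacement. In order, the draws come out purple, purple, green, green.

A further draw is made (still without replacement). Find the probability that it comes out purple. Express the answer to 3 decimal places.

Compute the likelihood of the observed sequence for each case: P(data | urn A) = (1/10)(0/9) = 0; P(data | urn B) = (4/7)(3/6)(3/5)(2/4) = 3/35; P(data | urn C) = (4/5)(3/4)(1/3)(0/2) = 0; P(data | urn D) = (3/10)(2/9)(7/8)(6/7) = 1/20.
The prior-weighted likelihoods are 1/8 · 0 = 0, 3/8 · 3/35 = 9/280, 1/4 · 0 = 0, 1/4 · 1/20 = 1/80; these sum to 5/112.
Normalising, the posterior is P(urn A | data) = 0, P(urn B | data) = 18/25, P(urn C | data) = 0, P(urn D | data) = 7/25.
So P(purple next | data) = Σ P(purple next | H) P(H | data) = (2/3)(18/25) + (1/6)(7/25) = 79/150.

0.527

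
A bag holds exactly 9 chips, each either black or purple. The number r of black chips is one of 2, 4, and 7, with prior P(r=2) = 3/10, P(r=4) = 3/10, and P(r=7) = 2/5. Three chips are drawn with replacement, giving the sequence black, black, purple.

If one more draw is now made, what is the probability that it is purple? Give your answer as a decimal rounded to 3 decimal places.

0.399

Under each hypothesis, the probability of the observed sequence is: P(data | r = 2) = (2/9)(2/9)(7/9) = 0.038409; P(data | r = 4) = (4/9)(4/9)(5/9) = 0.10974; P(data | r = 7) = (7/9)(7/9)(2/9) = 0.13443.
Multiplying each by its prior: 3/10 · 0.038409 = 0.011523, 3/10 · 0.10974 = 0.032922, 2/5 · 0.13443 = 0.053772; summing to 0.098217.
The posterior is then P(r = 2 | data) = 0.11732, P(r = 4 | data) = 0.3352, P(r = 7 | data) = 0.54749.
Averaging over the posterior, P(purple next | data) = (7/9)(0.11732) + (5/9)(0.3352) + (2/9)(0.54749) = 0.39913.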